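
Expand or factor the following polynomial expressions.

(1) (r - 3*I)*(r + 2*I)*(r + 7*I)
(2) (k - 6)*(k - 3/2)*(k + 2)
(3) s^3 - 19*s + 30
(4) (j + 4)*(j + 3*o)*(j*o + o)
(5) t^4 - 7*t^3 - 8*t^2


(1) = r^3 + 6*I*r^2 + 13*r + 42*I
(2) = k^3 - 11*k^2/2 - 6*k + 18
(3) = (s - 3)*(s - 2)*(s + 5)
(4) = j^3*o + 3*j^2*o^2 + 5*j^2*o + 15*j*o^2 + 4*j*o + 12*o^2
(5) = t^2*(t - 8)*(t + 1)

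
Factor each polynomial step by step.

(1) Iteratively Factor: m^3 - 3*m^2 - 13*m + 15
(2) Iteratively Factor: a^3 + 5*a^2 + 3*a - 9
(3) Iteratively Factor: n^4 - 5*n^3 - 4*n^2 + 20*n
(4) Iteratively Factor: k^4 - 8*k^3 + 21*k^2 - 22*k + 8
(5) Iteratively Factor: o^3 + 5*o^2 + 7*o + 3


(1) = (m + 3)*(m^2 - 6*m + 5) = (m - 5)*(m + 3)*(m - 1)
(2) = (a + 3)*(a^2 + 2*a - 3) = (a - 1)*(a + 3)*(a + 3)
(3) = (n)*(n^3 - 5*n^2 - 4*n + 20) = n*(n - 5)*(n^2 - 4) = n*(n - 5)*(n - 2)*(n + 2)
(4) = (k - 4)*(k^3 - 4*k^2 + 5*k - 2) = (k - 4)*(k - 1)*(k^2 - 3*k + 2) = (k - 4)*(k - 1)^2*(k - 2)
(5) = (o + 1)*(o^2 + 4*o + 3) = (o + 1)*(o + 3)*(o + 1)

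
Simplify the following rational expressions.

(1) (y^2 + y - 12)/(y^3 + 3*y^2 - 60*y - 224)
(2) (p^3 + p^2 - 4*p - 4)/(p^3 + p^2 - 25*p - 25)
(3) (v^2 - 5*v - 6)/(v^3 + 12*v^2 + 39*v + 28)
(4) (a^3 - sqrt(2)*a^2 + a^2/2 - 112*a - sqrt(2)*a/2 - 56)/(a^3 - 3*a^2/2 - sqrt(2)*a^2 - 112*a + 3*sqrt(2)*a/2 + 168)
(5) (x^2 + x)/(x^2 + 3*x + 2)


(1) = (y - 3)/(y^2 - y - 56)
(2) = (p^2 - 4)/(p^2 - 25)
(3) = (v - 6)/(v^2 + 11*v + 28)
(4) = (4*a + 2)/(4*a - 6)
(5) = x/(x + 2)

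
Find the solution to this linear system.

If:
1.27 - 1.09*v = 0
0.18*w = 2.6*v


Then:
v = 1.17
w = 16.83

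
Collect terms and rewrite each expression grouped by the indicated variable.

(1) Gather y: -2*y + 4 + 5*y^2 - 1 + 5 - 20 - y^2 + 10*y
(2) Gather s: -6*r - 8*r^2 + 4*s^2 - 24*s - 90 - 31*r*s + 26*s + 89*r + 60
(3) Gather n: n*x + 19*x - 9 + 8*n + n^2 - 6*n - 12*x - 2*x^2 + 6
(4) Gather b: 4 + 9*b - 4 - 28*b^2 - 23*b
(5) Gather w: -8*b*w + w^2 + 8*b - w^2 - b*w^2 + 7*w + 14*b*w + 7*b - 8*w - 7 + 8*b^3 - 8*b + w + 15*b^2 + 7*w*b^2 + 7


(1) = 4*y^2 + 8*y - 12
(2) = -8*r^2 + 83*r + 4*s^2 + s*(2 - 31*r) - 30
(3) = n^2 + n*(x + 2) - 2*x^2 + 7*x - 3
(4) = -28*b^2 - 14*b
(5) = 8*b^3 + 15*b^2 - b*w^2 + 7*b + w*(7*b^2 + 6*b)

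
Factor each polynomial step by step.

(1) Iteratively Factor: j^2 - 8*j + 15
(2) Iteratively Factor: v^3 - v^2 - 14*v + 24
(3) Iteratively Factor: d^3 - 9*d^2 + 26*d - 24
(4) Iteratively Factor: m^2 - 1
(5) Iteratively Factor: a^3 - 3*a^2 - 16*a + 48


(1) = (j - 5)*(j - 3)
(2) = (v - 2)*(v^2 + v - 12) = (v - 2)*(v + 4)*(v - 3)
(3) = (d - 3)*(d^2 - 6*d + 8) = (d - 4)*(d - 3)*(d - 2)
(4) = (m - 1)*(m + 1)
(5) = (a - 3)*(a^2 - 16) = (a - 3)*(a + 4)*(a - 4)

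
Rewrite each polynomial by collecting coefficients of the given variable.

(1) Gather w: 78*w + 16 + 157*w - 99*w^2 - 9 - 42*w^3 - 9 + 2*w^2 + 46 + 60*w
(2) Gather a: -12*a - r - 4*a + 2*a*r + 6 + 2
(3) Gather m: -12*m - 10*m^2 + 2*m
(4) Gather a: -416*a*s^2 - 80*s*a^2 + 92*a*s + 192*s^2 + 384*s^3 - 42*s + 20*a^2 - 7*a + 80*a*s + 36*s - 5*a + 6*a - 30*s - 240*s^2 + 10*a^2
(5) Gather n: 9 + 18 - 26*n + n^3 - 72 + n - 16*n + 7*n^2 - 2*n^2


(1) = -42*w^3 - 97*w^2 + 295*w + 44
(2) = a*(2*r - 16) - r + 8
(3) = -10*m^2 - 10*m
(4) = a^2*(30 - 80*s) + a*(-416*s^2 + 172*s - 6) + 384*s^3 - 48*s^2 - 36*s
(5) = n^3 + 5*n^2 - 41*n - 45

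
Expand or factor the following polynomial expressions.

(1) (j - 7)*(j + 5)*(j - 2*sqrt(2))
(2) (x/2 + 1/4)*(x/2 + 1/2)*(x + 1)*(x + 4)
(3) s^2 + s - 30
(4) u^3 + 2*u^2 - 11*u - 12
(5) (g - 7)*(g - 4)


(1) = j^3 - 2*sqrt(2)*j^2 - 2*j^2 - 35*j + 4*sqrt(2)*j + 70*sqrt(2)
(2) = x^4/4 + 13*x^3/8 + 3*x^2 + 17*x/8 + 1/2
(3) = (s - 5)*(s + 6)
(4) = (u - 3)*(u + 1)*(u + 4)
(5) = g^2 - 11*g + 28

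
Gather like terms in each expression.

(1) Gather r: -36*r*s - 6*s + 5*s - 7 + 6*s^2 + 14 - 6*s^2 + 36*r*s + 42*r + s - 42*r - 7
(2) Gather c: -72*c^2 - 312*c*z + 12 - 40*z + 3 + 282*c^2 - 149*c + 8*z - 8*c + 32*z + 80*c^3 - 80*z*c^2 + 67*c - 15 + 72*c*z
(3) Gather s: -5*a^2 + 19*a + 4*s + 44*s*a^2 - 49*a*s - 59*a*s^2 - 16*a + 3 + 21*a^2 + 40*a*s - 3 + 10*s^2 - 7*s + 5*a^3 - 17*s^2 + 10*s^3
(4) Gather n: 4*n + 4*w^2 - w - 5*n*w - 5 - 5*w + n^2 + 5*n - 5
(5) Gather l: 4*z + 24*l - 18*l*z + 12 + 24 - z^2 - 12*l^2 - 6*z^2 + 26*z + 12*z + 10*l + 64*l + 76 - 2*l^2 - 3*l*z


(1) = 0
(2) = 80*c^3 + c^2*(210 - 80*z) + c*(-240*z - 90)
(3) = 5*a^3 + 16*a^2 + 3*a + 10*s^3 + s^2*(-59*a - 7) + s*(44*a^2 - 9*a - 3)
(4) = n^2 + n*(9 - 5*w) + 4*w^2 - 6*w - 10
(5) = -14*l^2 + l*(98 - 21*z) - 7*z^2 + 42*z + 112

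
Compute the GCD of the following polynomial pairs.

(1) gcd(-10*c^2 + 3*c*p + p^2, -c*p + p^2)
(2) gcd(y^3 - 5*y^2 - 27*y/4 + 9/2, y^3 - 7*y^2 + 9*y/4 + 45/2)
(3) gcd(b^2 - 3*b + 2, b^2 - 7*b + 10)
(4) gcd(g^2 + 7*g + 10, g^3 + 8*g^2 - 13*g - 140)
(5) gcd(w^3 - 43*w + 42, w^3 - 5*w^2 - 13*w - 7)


(1) = 1
(2) = gcd((y - 6)*(y - 1/2)*(y + 3/2), (y - 6)*(y - 5/2)*(y + 3/2)) = y^2 - 9*y/2 - 9
(3) = gcd((b - 2)*(b - 1), (b - 5)*(b - 2)) = b - 2
(4) = g + 5
(5) = gcd((w - 6)*(w - 1)*(w + 7), (w - 7)*(w + 1)^2) = 1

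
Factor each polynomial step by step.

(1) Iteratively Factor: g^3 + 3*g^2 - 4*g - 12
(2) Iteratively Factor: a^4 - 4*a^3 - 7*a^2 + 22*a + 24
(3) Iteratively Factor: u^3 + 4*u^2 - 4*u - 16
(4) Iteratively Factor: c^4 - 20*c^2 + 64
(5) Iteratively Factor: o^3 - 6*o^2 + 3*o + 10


(1) = (g - 2)*(g^2 + 5*g + 6) = (g - 2)*(g + 3)*(g + 2)
(2) = (a + 1)*(a^3 - 5*a^2 - 2*a + 24) = (a - 3)*(a + 1)*(a^2 - 2*a - 8) = (a - 3)*(a + 1)*(a + 2)*(a - 4)
(3) = (u + 2)*(u^2 + 2*u - 8) = (u - 2)*(u + 2)*(u + 4)
(4) = (c + 4)*(c^3 - 4*c^2 - 4*c + 16) = (c + 2)*(c + 4)*(c^2 - 6*c + 8) = (c - 2)*(c + 2)*(c + 4)*(c - 4)
(5) = (o - 2)*(o^2 - 4*o - 5) = (o - 5)*(o - 2)*(o + 1)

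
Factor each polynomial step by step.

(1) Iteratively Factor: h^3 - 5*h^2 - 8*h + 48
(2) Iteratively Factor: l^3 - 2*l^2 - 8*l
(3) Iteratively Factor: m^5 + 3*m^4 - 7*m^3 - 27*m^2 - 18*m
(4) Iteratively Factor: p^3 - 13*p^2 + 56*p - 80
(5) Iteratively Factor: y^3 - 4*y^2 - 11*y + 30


(1) = (h + 3)*(h^2 - 8*h + 16) = (h - 4)*(h + 3)*(h - 4)
(2) = (l + 2)*(l^2 - 4*l) = (l - 4)*(l + 2)*(l)
(3) = (m)*(m^4 + 3*m^3 - 7*m^2 - 27*m - 18) = m*(m + 3)*(m^3 - 7*m - 6) = m*(m - 3)*(m + 3)*(m^2 + 3*m + 2) = m*(m - 3)*(m + 2)*(m + 3)*(m + 1)
(4) = (p - 5)*(p^2 - 8*p + 16) = (p - 5)*(p - 4)*(p - 4)
(5) = (y + 3)*(y^2 - 7*y + 10) = (y - 2)*(y + 3)*(y - 5)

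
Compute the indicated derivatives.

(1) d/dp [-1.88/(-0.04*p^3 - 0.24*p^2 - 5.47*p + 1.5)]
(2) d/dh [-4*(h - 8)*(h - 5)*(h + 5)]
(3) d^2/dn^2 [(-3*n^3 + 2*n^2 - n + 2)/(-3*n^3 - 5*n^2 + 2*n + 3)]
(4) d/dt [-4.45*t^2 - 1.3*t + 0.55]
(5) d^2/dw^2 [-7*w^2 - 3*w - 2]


(1) = (-0.2256*p^2 - 0.9024*p - 10.2836)/(0.04*p^3 + 0.24*p^2 + 5.47*p - 1.5)^2
(2) = -12*h^2 + 64*h + 100
(3) = 2*(-63*n^6 + 81*n^5 + 63*n^4 - 298*n^3 - 96*n^2 + 132*n - 62)/(27*n^9 + 135*n^8 + 171*n^7 - 136*n^6 - 384*n^5 - 57*n^4 + 253*n^3 + 99*n^2 - 54*n - 27)
(4) = -8.9*t - 1.3
(5) = -14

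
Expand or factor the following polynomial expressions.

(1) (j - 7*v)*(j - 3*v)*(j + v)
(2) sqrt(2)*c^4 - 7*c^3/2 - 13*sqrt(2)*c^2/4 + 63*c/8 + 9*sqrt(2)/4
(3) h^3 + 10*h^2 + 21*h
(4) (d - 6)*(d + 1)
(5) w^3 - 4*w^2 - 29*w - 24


(1) = j^3 - 9*j^2*v + 11*j*v^2 + 21*v^3
(2) = (c - 3/2)*(c + 3/2)*(c - 2*sqrt(2))*(sqrt(2)*c + 1/2)
(3) = h*(h + 3)*(h + 7)
(4) = d^2 - 5*d - 6
(5) = (w - 8)*(w + 1)*(w + 3)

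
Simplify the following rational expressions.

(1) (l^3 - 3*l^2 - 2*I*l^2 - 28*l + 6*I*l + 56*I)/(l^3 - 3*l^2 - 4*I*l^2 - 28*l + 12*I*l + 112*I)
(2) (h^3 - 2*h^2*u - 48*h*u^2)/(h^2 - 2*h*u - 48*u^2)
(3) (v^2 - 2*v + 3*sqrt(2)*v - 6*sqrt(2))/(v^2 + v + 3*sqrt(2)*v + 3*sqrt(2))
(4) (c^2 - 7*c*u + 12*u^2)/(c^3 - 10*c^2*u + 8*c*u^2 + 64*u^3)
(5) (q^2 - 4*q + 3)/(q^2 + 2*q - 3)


(1) = (l - 2*I)/(l - 4*I)
(2) = h
(3) = (v - 2)/(v + 1)
(4) = (-c + 3*u)/(-c^2 + 6*c*u + 16*u^2)
(5) = (q - 3)/(q + 3)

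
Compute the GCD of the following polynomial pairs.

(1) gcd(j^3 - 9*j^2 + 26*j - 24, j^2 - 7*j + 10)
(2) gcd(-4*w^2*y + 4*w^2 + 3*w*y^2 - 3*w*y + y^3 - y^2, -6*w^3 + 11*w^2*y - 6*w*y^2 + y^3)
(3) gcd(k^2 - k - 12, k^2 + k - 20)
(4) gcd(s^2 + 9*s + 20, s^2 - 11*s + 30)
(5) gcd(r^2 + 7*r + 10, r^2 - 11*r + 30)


(1) = j - 2
(2) = -w + y
(3) = gcd((k - 4)*(k + 3), (k - 4)*(k + 5)) = k - 4
(4) = gcd((s + 4)*(s + 5), (s - 6)*(s - 5)) = 1
(5) = gcd((r + 2)*(r + 5), (r - 6)*(r - 5)) = 1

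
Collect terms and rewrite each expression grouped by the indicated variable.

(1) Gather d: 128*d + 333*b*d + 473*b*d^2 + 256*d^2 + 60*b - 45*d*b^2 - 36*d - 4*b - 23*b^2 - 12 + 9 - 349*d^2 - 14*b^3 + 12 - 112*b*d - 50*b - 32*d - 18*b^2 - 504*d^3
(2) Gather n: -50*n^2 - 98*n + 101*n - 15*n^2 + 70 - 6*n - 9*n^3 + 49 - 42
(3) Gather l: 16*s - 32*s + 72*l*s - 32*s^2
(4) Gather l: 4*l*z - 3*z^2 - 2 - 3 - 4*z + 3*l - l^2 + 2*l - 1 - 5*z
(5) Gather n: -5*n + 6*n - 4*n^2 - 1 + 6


(1) = -14*b^3 - 41*b^2 + 6*b - 504*d^3 + d^2*(473*b - 93) + d*(-45*b^2 + 221*b + 60) + 9
(2) = -9*n^3 - 65*n^2 - 3*n + 77
(3) = 72*l*s - 32*s^2 - 16*s
(4) = -l^2 + l*(4*z + 5) - 3*z^2 - 9*z - 6
(5) = -4*n^2 + n + 5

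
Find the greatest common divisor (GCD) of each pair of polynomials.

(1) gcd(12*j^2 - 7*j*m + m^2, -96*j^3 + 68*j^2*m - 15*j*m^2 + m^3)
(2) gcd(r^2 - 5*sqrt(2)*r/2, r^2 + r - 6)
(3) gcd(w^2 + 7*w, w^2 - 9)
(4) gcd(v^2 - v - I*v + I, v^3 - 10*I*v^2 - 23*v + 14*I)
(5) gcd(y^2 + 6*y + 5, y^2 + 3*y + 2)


(1) = gcd((-4*j + m)*(-3*j + m), (-8*j + m)*(-4*j + m)*(-3*j + m)) = 12*j^2 - 7*j*m + m^2
(2) = gcd(r*(r - 5*sqrt(2)/2), (r - 2)*(r + 3)) = 1
(3) = gcd(w*(w + 7), (w - 3)*(w + 3)) = 1
(4) = gcd((v - 1)*(v - I), (v - 7*I)*(v - 2*I)*(v - I)) = v - I
(5) = y + 1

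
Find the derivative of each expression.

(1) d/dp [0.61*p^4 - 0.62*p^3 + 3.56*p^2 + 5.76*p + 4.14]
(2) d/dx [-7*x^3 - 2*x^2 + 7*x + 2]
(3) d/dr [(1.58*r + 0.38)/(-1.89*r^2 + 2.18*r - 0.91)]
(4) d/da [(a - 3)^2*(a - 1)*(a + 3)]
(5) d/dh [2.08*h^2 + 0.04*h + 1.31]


(1) = 2.44*p^3 - 1.86*p^2 + 7.12*p + 5.76
(2) = -21*x^2 - 4*x + 7
(3) = (2.9862*r^2 + 1.4364*r - 2.2662)/(3.5721*r^4 - 8.2404*r^3 + 8.1922*r^2 - 3.9676*r + 0.8281)
(4) = 4*a^3 - 12*a^2 - 12*a + 36
(5) = 4.16*h + 0.04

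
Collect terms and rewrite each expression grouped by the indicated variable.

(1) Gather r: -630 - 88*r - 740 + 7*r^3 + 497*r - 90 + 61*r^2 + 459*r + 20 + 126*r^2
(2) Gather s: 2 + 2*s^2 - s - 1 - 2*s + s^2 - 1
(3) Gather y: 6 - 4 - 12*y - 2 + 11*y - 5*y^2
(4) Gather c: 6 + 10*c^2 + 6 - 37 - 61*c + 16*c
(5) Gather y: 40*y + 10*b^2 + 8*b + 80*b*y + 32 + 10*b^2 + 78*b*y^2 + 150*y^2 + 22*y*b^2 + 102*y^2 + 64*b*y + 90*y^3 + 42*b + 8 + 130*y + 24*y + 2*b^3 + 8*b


(1) = 7*r^3 + 187*r^2 + 868*r - 1440
(2) = 3*s^2 - 3*s
(3) = -5*y^2 - y
(4) = 10*c^2 - 45*c - 25
(5) = 2*b^3 + 20*b^2 + 58*b + 90*y^3 + y^2*(78*b + 252) + y*(22*b^2 + 144*b + 194) + 40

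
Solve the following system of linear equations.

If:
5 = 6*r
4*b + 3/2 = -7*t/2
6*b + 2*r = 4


Then:
b = 7/18
r = 5/6
t = -55/63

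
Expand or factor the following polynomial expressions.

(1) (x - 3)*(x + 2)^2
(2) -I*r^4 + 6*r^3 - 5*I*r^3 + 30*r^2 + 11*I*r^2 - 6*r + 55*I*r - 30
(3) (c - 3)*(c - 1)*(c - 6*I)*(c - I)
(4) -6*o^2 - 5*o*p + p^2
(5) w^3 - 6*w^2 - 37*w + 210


(1) = x^3 + x^2 - 8*x - 12
(2) = (r + 5)*(r + 2*I)*(r + 3*I)*(-I*r + 1)
(3) = c^4 - 4*c^3 - 7*I*c^3 - 3*c^2 + 28*I*c^2 + 24*c - 21*I*c - 18
(4) = (-6*o + p)*(o + p)
(5) = (w - 7)*(w - 5)*(w + 6)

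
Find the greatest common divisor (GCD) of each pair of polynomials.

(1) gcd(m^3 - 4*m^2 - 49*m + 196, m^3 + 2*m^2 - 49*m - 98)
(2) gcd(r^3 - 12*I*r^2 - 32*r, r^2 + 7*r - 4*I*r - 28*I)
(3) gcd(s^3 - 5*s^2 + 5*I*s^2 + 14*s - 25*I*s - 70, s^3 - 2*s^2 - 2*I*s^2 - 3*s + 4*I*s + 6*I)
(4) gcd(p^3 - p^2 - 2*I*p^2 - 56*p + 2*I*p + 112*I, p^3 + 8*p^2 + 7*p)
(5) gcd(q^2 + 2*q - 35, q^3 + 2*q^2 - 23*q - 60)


(1) = m^2 - 49
(2) = gcd(r*(r - 8*I)*(r - 4*I), (r + 7)*(r - 4*I)) = r - 4*I
(3) = gcd((s - 5)*(s - 2*I)*(s + 7*I), (s - 3)*(s + 1)*(s - 2*I)) = s - 2*I
(4) = p + 7
(5) = gcd((q - 5)*(q + 7), (q - 5)*(q + 3)*(q + 4)) = q - 5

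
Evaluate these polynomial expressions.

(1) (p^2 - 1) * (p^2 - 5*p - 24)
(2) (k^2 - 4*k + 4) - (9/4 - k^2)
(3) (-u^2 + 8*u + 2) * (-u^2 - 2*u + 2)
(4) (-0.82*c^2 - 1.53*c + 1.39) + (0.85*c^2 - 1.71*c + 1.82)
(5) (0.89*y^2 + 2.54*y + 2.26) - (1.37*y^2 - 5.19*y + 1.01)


(1) = p^4 - 5*p^3 - 25*p^2 + 5*p + 24
(2) = 2*k^2 - 4*k + 7/4
(3) = u^4 - 6*u^3 - 20*u^2 + 12*u + 4
(4) = 0.03*c^2 - 3.24*c + 3.21
(5) = -0.48*y^2 + 7.73*y + 1.25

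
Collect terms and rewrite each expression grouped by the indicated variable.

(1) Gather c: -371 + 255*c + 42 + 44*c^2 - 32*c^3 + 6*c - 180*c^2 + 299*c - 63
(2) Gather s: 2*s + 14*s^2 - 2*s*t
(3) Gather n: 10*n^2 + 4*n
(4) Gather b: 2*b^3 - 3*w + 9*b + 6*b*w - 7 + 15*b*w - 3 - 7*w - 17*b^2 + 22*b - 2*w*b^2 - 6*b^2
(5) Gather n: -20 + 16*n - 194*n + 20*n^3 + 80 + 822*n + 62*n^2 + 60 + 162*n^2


(1) = -32*c^3 - 136*c^2 + 560*c - 392
(2) = 14*s^2 + s*(2 - 2*t)
(3) = 10*n^2 + 4*n
(4) = 2*b^3 + b^2*(-2*w - 23) + b*(21*w + 31) - 10*w - 10
(5) = 20*n^3 + 224*n^2 + 644*n + 120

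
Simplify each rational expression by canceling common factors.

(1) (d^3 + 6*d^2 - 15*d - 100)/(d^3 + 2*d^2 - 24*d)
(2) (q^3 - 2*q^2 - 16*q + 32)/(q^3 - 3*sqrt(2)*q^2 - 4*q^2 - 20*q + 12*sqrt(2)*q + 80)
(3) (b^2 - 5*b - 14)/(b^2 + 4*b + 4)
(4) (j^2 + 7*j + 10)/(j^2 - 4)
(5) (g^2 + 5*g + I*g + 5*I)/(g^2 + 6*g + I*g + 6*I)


(1) = (d^2 + 10*d + 25)/(d^2 + 6*d)
(2) = (q^2 + 2*q - 8)/(q^2 - 3*sqrt(2)*q - 20)
(3) = (b - 7)/(b + 2)
(4) = (j + 5)/(j - 2)
(5) = (g + 5)/(g + 6)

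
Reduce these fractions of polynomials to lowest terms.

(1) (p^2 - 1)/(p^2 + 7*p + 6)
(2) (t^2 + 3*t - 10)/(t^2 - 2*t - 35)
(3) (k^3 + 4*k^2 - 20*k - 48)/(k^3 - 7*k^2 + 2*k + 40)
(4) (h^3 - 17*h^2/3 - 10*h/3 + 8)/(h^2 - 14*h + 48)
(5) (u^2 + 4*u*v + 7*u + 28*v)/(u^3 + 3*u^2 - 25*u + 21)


(1) = (p - 1)/(p + 6)
(2) = (t - 2)/(t - 7)
(3) = (k + 6)/(k - 5)
(4) = (3*h^2 + h - 4)/(3*h - 24)
(5) = (u + 4*v)/(u^2 - 4*u + 3)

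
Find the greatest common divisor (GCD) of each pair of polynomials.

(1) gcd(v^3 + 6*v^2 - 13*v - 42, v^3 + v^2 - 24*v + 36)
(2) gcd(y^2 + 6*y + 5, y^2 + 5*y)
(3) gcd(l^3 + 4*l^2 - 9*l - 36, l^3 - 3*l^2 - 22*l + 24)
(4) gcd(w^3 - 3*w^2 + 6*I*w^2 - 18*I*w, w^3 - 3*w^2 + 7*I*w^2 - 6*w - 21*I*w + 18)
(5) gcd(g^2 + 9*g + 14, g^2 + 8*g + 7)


(1) = v - 3
(2) = gcd((y + 1)*(y + 5), y*(y + 5)) = y + 5
(3) = gcd((l - 3)*(l + 3)*(l + 4), (l - 6)*(l - 1)*(l + 4)) = l + 4
(4) = gcd(w*(w - 3)*(w + 6*I), (w - 3)*(w + I)*(w + 6*I)) = w^2 + w*(-3 + 6*I) - 18*I
(5) = gcd((g + 2)*(g + 7), (g + 1)*(g + 7)) = g + 7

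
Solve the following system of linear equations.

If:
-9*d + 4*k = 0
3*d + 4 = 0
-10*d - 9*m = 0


Then:
d = -4/3
k = -3
m = 40/27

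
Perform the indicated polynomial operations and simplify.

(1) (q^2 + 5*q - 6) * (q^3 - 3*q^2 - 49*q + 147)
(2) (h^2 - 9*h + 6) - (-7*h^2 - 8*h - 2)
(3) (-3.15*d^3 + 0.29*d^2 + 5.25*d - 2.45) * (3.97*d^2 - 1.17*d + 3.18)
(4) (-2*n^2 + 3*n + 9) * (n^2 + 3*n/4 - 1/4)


(1) = q^5 + 2*q^4 - 70*q^3 - 80*q^2 + 1029*q - 882
(2) = 8*h^2 - h + 8
(3) = -12.5055*d^5 + 4.8368*d^4 + 10.4862*d^3 - 14.9468*d^2 + 19.5615*d - 7.791
(4) = -2*n^4 + 3*n^3/2 + 47*n^2/4 + 6*n - 9/4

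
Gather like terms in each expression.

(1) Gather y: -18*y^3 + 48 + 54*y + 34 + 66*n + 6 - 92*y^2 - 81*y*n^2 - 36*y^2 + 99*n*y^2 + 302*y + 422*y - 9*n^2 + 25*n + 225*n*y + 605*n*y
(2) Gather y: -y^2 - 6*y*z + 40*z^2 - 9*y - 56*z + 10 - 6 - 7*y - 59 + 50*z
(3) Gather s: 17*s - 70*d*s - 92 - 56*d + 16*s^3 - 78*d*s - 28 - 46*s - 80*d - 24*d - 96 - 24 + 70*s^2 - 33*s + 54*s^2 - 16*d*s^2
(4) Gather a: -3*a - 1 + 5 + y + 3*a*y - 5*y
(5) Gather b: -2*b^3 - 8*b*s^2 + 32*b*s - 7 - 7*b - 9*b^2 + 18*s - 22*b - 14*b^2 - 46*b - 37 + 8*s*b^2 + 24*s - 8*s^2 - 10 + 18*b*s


(1) = -9*n^2 + 91*n - 18*y^3 + y^2*(99*n - 128) + y*(-81*n^2 + 830*n + 778) + 88
(2) = -y^2 + y*(-6*z - 16) + 40*z^2 - 6*z - 55
(3) = -160*d + 16*s^3 + s^2*(124 - 16*d) + s*(-148*d - 62) - 240
(4) = a*(3*y - 3) - 4*y + 4
(5) = -2*b^3 + b^2*(8*s - 23) + b*(-8*s^2 + 50*s - 75) - 8*s^2 + 42*s - 54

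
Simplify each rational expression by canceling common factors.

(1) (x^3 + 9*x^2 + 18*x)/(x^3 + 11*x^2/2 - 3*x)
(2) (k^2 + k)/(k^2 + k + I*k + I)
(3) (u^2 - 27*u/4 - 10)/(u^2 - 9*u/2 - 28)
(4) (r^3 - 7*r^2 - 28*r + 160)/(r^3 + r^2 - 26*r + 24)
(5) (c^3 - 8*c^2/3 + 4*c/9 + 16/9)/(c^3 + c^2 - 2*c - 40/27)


(1) = (2*x + 6)/(2*x - 1)
(2) = k/(k + I)
(3) = (4*u + 5)/(4*u + 14)
(4) = (r^2 - 3*r - 40)/(r^2 + 5*r - 6)
(5) = (3*c - 6)/(3*c + 5)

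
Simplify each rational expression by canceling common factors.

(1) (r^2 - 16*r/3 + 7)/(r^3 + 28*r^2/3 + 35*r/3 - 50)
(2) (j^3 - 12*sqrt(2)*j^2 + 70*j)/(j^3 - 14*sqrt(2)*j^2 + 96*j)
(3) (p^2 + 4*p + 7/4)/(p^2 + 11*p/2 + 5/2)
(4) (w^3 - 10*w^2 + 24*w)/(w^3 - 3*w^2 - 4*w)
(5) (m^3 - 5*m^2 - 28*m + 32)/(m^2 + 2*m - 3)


(1) = (3*r^2 - 16*r + 21)/(3*r^3 + 28*r^2 + 35*r - 150)
(2) = (j^2 - 12*sqrt(2)*j + 70)/(j^2 - 14*sqrt(2)*j + 96)
(3) = (2*p + 7)/(2*p + 10)
(4) = (w - 6)/(w + 1)
(5) = (m^2 - 4*m - 32)/(m + 3)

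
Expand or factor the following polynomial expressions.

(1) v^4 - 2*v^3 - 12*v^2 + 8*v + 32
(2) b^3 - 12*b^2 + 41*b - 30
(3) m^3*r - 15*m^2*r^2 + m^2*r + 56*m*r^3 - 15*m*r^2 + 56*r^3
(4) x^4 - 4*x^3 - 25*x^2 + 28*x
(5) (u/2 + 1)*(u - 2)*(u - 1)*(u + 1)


(1) = (v - 4)*(v - 2)*(v + 2)^2
(2) = (b - 6)*(b - 5)*(b - 1)
(3) = (m - 8*r)*(m - 7*r)*(m*r + r)
(4) = x*(x - 7)*(x - 1)*(x + 4)
(5) = u^4/2 - 5*u^2/2 + 2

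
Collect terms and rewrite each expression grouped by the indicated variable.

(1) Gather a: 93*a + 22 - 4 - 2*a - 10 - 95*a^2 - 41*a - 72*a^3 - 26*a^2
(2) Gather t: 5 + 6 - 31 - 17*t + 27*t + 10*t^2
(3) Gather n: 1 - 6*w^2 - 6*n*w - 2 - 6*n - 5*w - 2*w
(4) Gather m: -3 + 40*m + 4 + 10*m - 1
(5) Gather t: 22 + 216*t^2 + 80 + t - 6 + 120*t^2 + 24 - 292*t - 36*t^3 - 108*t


(1) = -72*a^3 - 121*a^2 + 50*a + 8
(2) = 10*t^2 + 10*t - 20
(3) = n*(-6*w - 6) - 6*w^2 - 7*w - 1
(4) = 50*m
(5) = -36*t^3 + 336*t^2 - 399*t + 120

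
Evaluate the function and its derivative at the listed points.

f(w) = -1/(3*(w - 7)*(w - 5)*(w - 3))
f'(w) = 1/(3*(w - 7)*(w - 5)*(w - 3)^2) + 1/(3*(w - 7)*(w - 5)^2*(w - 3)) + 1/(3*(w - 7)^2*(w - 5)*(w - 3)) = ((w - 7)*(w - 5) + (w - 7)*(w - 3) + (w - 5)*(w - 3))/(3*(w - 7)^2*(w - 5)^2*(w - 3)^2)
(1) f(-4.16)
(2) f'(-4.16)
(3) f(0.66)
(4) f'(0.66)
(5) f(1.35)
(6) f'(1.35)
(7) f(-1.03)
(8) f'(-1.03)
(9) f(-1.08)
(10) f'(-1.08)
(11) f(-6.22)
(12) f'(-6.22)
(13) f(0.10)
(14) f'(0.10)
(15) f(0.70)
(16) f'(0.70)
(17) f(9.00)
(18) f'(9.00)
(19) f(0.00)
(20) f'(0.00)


(1) = 0.00
(2) = 0.00
(3) = 0.01
(4) = 0.00
(5) = 0.01
(6) = 0.01
(7) = 0.00
(8) = 0.00
(9) = 0.00
(10) = 0.00
(11) = 0.00
(12) = 0.00
(13) = 0.00
(14) = 0.00
(15) = 0.01
(16) = 0.00
(17) = -0.01
(18) = 0.01
(19) = 0.00
(20) = 0.00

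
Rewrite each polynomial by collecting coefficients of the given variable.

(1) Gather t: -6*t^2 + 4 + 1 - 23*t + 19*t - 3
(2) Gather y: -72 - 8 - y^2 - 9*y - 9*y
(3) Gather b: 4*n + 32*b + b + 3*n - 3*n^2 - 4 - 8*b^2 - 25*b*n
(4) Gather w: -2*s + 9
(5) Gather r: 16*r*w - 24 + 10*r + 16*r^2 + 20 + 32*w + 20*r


(1) = -6*t^2 - 4*t + 2
(2) = -y^2 - 18*y - 80
(3) = -8*b^2 + b*(33 - 25*n) - 3*n^2 + 7*n - 4
(4) = 9 - 2*s
(5) = 16*r^2 + r*(16*w + 30) + 32*w - 4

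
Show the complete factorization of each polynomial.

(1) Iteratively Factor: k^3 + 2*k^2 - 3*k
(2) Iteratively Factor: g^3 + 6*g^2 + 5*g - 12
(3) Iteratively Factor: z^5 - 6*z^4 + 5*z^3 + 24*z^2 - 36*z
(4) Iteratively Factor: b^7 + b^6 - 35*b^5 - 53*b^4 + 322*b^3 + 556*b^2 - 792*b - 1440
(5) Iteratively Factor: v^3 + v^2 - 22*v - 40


(1) = (k - 1)*(k^2 + 3*k) = k*(k - 1)*(k + 3)
(2) = (g - 1)*(g^2 + 7*g + 12) = (g - 1)*(g + 4)*(g + 3)
(3) = (z - 3)*(z^4 - 3*z^3 - 4*z^2 + 12*z) = (z - 3)^2*(z^3 - 4*z) = (z - 3)^2*(z - 2)*(z^2 + 2*z) = (z - 3)^2*(z - 2)*(z + 2)*(z)
(4) = (b + 3)*(b^6 - 2*b^5 - 29*b^4 + 34*b^3 + 220*b^2 - 104*b - 480) = (b + 3)*(b + 4)*(b^5 - 6*b^4 - 5*b^3 + 54*b^2 + 4*b - 120) = (b - 2)*(b + 3)*(b + 4)*(b^4 - 4*b^3 - 13*b^2 + 28*b + 60) = (b - 2)*(b + 2)*(b + 3)*(b + 4)*(b^3 - 6*b^2 - b + 30) = (b - 5)*(b - 2)*(b + 2)*(b + 3)*(b + 4)*(b^2 - b - 6) = (b - 5)*(b - 2)*(b + 2)^2*(b + 3)*(b + 4)*(b - 3)
(5) = (v + 4)*(v^2 - 3*v - 10) = (v - 5)*(v + 4)*(v + 2)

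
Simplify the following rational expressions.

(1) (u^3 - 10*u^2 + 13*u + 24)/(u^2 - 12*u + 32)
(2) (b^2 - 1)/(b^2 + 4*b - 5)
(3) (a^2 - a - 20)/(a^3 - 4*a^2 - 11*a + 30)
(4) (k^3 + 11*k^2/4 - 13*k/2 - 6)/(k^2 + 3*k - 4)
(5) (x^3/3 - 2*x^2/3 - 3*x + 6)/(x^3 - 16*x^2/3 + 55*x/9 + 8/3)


(1) = (u^2 - 2*u - 3)/(u - 4)
(2) = (b + 1)/(b + 5)
(3) = (a + 4)/(a^2 + a - 6)
(4) = (4*k^2 - 5*k - 6)/(4*k - 4)
(5) = (3*x^2 + 3*x - 18)/(9*x^2 - 21*x - 8)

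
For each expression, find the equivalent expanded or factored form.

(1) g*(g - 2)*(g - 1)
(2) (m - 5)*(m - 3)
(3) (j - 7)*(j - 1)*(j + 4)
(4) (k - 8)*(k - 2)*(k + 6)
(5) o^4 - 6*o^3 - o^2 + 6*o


(1) = g^3 - 3*g^2 + 2*g
(2) = m^2 - 8*m + 15
(3) = j^3 - 4*j^2 - 25*j + 28
(4) = k^3 - 4*k^2 - 44*k + 96
(5) = o*(o - 6)*(o - 1)*(o + 1)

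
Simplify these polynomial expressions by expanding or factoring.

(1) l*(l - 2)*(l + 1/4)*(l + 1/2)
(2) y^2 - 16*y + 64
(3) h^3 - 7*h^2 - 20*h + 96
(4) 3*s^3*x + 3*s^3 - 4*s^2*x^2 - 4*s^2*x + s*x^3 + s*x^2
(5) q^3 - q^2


(1) = l^4 - 5*l^3/4 - 11*l^2/8 - l/4
(2) = (y - 8)^2
(3) = (h - 8)*(h - 3)*(h + 4)
(4) = (-3*s + x)*(-s + x)*(s*x + s)
(5) = q^2*(q - 1)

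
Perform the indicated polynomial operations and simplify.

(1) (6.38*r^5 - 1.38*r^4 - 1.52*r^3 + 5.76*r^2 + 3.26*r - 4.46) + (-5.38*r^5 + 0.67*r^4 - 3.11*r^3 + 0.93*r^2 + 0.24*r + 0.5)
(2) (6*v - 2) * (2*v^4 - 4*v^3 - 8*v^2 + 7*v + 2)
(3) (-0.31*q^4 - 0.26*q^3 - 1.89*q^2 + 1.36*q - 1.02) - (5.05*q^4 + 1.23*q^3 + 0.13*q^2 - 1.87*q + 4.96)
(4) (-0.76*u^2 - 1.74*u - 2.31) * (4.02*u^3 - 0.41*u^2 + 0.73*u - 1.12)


(1) = 1.0*r^5 - 0.71*r^4 - 4.63*r^3 + 6.69*r^2 + 3.5*r - 3.96
(2) = 12*v^5 - 28*v^4 - 40*v^3 + 58*v^2 - 2*v - 4
(3) = -5.36*q^4 - 1.49*q^3 - 2.02*q^2 + 3.23*q - 5.98
(4) = -3.0552*u^5 - 6.6832*u^4 - 9.1276*u^3 + 0.5281*u^2 + 0.2625*u + 2.5872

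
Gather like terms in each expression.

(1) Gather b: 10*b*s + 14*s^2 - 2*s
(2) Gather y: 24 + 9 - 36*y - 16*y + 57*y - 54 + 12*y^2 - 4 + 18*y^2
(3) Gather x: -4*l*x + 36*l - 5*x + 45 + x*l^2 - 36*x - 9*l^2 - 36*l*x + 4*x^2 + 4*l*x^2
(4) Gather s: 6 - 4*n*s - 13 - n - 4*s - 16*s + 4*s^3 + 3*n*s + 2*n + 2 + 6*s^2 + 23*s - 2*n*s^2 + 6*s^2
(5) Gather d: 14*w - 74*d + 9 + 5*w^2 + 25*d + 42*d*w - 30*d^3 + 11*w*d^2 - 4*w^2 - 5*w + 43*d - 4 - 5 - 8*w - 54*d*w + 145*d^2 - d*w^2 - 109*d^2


(1) = 10*b*s + 14*s^2 - 2*s
(2) = 30*y^2 + 5*y - 25
(3) = -9*l^2 + 36*l + x^2*(4*l + 4) + x*(l^2 - 40*l - 41) + 45
(4) = n + 4*s^3 + s^2*(12 - 2*n) + s*(3 - n) - 5
(5) = -30*d^3 + d^2*(11*w + 36) + d*(-w^2 - 12*w - 6) + w^2 + w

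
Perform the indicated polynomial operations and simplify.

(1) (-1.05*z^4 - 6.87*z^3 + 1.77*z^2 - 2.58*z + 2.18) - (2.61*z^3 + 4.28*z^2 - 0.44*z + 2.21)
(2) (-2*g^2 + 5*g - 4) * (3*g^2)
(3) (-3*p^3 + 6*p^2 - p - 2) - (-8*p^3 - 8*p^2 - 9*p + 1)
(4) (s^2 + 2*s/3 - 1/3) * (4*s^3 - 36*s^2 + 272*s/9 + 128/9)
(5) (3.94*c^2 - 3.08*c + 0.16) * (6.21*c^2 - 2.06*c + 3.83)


(1) = -1.05*z^4 - 9.48*z^3 - 2.51*z^2 - 2.14*z - 0.03
(2) = -6*g^4 + 15*g^3 - 12*g^2
(3) = 5*p^3 + 14*p^2 + 8*p - 3
(4) = 4*s^5 - 100*s^4/3 + 44*s^3/9 + 1252*s^2/27 - 16*s/27 - 128/27
(5) = 24.4674*c^4 - 27.2432*c^3 + 22.4286*c^2 - 12.126*c + 0.6128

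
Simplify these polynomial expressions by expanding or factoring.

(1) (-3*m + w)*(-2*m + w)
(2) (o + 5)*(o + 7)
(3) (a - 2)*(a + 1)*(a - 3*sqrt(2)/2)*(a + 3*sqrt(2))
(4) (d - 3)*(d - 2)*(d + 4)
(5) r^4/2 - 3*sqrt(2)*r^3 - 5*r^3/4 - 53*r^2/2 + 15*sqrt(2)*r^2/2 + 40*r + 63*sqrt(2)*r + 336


(1) = 6*m^2 - 5*m*w + w^2
(2) = o^2 + 12*o + 35
(3) = a^4 - a^3 + 3*sqrt(2)*a^3/2 - 11*a^2 - 3*sqrt(2)*a^2/2 - 3*sqrt(2)*a + 9*a + 18
(4) = d^3 - d^2 - 14*d + 24
(5) = (r/2 + sqrt(2))*(r - 6)*(r + 7/2)*(r - 8*sqrt(2))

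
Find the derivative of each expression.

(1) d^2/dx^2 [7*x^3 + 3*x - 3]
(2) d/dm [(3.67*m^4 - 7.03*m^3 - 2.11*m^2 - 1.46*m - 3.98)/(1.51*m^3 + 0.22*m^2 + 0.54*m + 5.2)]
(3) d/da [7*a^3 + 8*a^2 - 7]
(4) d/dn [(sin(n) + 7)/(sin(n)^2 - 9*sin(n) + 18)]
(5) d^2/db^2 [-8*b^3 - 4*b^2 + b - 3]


(1) = 42*x
(2) = (5.5417*m^6 + 1.6148*m^5 + 7.5849*m^4 + 73.1528*m^3 - 92.4568*m^2 - 20.1928*m - 5.4428)/(2.2801*m^6 + 0.6644*m^5 + 1.6792*m^4 + 15.9416*m^3 + 2.5796*m^2 + 5.616*m + 27.04)
(3) = a*(21*a + 16)
(4) = (-14*sin(n) + cos(n)^2 + 80)*cos(n)/(sin(n)^2 - 9*sin(n) + 18)^2
(5) = -48*b - 8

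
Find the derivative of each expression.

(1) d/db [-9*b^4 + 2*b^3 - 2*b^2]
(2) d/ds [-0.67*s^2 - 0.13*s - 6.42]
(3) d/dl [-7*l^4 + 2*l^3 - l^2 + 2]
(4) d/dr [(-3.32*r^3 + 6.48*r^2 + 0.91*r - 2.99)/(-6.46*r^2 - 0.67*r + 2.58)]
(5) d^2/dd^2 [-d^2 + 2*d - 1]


(1) = 2*b*(-18*b^2 + 3*b - 2)
(2) = -1.34*s - 0.13
(3) = 2*l*(-14*l^2 + 3*l - 1)
(4) = (21.4472*r^4 + 4.4488*r^3 - 24.1598*r^2 - 5.194*r + 0.3445)/(41.7316*r^4 + 8.6564*r^3 - 32.8847*r^2 - 3.4572*r + 6.6564)
(5) = -2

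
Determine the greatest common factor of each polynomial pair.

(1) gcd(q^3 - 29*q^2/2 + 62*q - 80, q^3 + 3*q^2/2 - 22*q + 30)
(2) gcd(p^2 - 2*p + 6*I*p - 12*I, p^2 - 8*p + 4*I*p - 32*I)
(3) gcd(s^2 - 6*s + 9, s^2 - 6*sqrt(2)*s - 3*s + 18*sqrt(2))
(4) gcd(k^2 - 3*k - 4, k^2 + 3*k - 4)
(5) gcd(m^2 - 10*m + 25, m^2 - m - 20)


(1) = gcd((q - 8)*(q - 4)*(q - 5/2), (q - 5/2)*(q - 2)*(q + 6)) = q - 5/2
(2) = 1
(3) = s - 3
(4) = 1
(5) = gcd((m - 5)^2, (m - 5)*(m + 4)) = m - 5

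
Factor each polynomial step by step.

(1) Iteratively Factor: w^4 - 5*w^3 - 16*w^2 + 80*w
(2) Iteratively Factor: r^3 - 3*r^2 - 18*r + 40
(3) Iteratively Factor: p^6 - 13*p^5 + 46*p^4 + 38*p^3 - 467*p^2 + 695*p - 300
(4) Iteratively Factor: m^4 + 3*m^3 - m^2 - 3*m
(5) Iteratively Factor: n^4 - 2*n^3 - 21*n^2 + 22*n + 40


(1) = (w - 4)*(w^3 - w^2 - 20*w) = (w - 5)*(w - 4)*(w^2 + 4*w) = w*(w - 5)*(w - 4)*(w + 4)
(2) = (r - 2)*(r^2 - r - 20) = (r - 2)*(r + 4)*(r - 5)
(3) = (p - 5)*(p^5 - 8*p^4 + 6*p^3 + 68*p^2 - 127*p + 60) = (p - 5)*(p - 1)*(p^4 - 7*p^3 - p^2 + 67*p - 60) = (p - 5)*(p - 4)*(p - 1)*(p^3 - 3*p^2 - 13*p + 15) = (p - 5)*(p - 4)*(p - 1)^2*(p^2 - 2*p - 15) = (p - 5)*(p - 4)*(p - 1)^2*(p + 3)*(p - 5)
(4) = (m + 3)*(m^3 - m) = (m - 1)*(m + 3)*(m^2 + m) = m*(m - 1)*(m + 3)*(m + 1)
(5) = (n + 1)*(n^3 - 3*n^2 - 18*n + 40) = (n - 5)*(n + 1)*(n^2 + 2*n - 8) = (n - 5)*(n - 2)*(n + 1)*(n + 4)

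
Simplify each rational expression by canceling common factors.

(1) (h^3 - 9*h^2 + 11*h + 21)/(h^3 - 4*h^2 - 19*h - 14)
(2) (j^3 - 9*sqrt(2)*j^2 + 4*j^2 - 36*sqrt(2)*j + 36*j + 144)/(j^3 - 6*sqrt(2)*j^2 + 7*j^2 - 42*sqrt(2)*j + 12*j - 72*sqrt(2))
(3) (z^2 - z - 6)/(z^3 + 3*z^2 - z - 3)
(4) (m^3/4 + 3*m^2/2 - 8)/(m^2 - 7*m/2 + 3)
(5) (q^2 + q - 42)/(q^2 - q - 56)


(1) = (h - 3)/(h + 2)
(2) = (j - 3*sqrt(2))/(j + 3)
(3) = (z^2 - z - 6)/(z^3 + 3*z^2 - z - 3)
(4) = (m^2 + 8*m + 16)/(4*m - 6)
(5) = (q - 6)/(q - 8)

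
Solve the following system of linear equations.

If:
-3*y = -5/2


Then:
y = 5/6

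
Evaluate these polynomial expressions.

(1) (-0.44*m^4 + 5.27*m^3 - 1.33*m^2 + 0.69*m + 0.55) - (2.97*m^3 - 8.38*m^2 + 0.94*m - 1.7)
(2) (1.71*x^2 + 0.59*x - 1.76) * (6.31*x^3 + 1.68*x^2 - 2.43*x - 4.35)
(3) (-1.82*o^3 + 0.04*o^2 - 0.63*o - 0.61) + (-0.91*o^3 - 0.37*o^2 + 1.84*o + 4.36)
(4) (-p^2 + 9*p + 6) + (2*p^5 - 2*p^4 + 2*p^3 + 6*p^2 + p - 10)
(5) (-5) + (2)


(1) = -0.44*m^4 + 2.3*m^3 + 7.05*m^2 - 0.25*m + 2.25
(2) = 10.7901*x^5 + 6.5957*x^4 - 14.2697*x^3 - 11.829*x^2 + 1.7103*x + 7.656
(3) = -2.73*o^3 - 0.33*o^2 + 1.21*o + 3.75
(4) = 2*p^5 - 2*p^4 + 2*p^3 + 5*p^2 + 10*p - 4
(5) = -3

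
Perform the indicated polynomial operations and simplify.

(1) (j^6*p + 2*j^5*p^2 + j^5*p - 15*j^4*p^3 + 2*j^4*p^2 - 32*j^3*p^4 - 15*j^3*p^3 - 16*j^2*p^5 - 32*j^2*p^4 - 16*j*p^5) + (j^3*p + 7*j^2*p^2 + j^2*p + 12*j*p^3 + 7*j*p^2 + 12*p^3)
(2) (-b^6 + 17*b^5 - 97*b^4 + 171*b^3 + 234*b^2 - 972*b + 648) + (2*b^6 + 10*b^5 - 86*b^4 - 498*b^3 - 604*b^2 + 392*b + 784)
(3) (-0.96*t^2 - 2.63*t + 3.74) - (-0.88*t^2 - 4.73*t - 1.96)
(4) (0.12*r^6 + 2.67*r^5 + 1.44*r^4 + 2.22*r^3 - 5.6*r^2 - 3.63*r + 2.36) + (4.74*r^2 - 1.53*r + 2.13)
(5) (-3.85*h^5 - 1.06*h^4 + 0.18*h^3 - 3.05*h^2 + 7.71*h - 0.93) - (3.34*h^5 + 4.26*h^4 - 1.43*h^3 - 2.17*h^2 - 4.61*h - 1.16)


(1) = j^6*p + 2*j^5*p^2 + j^5*p - 15*j^4*p^3 + 2*j^4*p^2 - 32*j^3*p^4 - 15*j^3*p^3 + j^3*p - 16*j^2*p^5 - 32*j^2*p^4 + 7*j^2*p^2 + j^2*p - 16*j*p^5 + 12*j*p^3 + 7*j*p^2 + 12*p^3
(2) = b^6 + 27*b^5 - 183*b^4 - 327*b^3 - 370*b^2 - 580*b + 1432
(3) = -0.08*t^2 + 2.1*t + 5.7
(4) = 0.12*r^6 + 2.67*r^5 + 1.44*r^4 + 2.22*r^3 - 0.86*r^2 - 5.16*r + 4.49
(5) = -7.19*h^5 - 5.32*h^4 + 1.61*h^3 - 0.88*h^2 + 12.32*h + 0.23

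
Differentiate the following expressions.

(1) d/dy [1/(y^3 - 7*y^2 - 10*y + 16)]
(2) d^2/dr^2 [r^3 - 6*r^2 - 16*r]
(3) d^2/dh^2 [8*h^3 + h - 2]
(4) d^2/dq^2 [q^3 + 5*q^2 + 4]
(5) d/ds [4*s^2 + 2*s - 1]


(1) = (-3*y^2 + 14*y + 10)/(y^3 - 7*y^2 - 10*y + 16)^2
(2) = 6*r - 12
(3) = 48*h
(4) = 6*q + 10
(5) = 8*s + 2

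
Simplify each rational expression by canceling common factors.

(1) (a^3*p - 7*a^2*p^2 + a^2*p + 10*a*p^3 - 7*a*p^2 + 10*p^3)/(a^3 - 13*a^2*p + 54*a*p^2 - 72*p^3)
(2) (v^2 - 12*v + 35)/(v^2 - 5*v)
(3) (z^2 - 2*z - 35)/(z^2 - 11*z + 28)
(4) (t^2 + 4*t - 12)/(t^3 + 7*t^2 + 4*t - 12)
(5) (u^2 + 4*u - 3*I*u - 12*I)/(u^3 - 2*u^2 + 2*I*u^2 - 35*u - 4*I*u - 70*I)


(1) = (-a^3*p + 7*a^2*p^2 - a^2*p - 10*a*p^3 + 7*a*p^2 - 10*p^3)/(-a^3 + 13*a^2*p - 54*a*p^2 + 72*p^3)
(2) = (v - 7)/v
(3) = (z + 5)/(z - 4)
(4) = (t - 2)/(t^2 + t - 2)
(5) = (u^2 + u*(4 - 3*I) - 12*I)/(u^3 + u^2*(-2 + 2*I) + u*(-35 - 4*I) - 70*I)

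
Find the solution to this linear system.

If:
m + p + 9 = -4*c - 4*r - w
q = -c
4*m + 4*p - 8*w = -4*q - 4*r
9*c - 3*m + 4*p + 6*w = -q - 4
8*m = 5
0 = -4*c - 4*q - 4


Then:
No Solution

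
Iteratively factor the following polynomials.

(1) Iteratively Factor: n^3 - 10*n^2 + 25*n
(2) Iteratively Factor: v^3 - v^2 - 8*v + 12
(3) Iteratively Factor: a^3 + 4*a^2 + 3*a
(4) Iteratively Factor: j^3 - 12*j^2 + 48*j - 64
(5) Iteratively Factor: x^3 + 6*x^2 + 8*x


(1) = (n)*(n^2 - 10*n + 25) = n*(n - 5)*(n - 5)
(2) = (v - 2)*(v^2 + v - 6) = (v - 2)^2*(v + 3)
(3) = (a + 3)*(a^2 + a) = (a + 1)*(a + 3)*(a)
(4) = (j - 4)*(j^2 - 8*j + 16) = (j - 4)^2*(j - 4)
(5) = (x + 2)*(x^2 + 4*x) = x*(x + 2)*(x + 4)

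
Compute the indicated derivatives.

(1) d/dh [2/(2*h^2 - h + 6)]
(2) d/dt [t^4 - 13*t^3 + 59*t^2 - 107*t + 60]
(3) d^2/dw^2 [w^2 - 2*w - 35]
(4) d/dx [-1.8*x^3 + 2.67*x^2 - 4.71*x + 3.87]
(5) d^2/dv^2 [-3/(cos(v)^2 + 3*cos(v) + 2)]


(1) = 2*(1 - 4*h)/(2*h^2 - h + 6)^2
(2) = 4*t^3 - 39*t^2 + 118*t - 107
(3) = 2
(4) = -5.4*x^2 + 5.34*x - 4.71
(5) = 3*(4*sin(v)^4 - 3*sin(v)^2 - 69*cos(v)/4 + 9*cos(3*v)/4 - 15)/((cos(v) + 1)^3*(cos(v) + 2)^3)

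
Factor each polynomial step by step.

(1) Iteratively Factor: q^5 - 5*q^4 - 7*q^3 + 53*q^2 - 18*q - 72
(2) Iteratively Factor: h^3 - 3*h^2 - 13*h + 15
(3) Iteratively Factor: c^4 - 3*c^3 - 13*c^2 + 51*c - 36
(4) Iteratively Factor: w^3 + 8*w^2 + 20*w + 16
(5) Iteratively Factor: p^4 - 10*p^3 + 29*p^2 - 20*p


(1) = (q + 3)*(q^4 - 8*q^3 + 17*q^2 + 2*q - 24) = (q - 2)*(q + 3)*(q^3 - 6*q^2 + 5*q + 12) = (q - 4)*(q - 2)*(q + 3)*(q^2 - 2*q - 3) = (q - 4)*(q - 3)*(q - 2)*(q + 3)*(q + 1)
(2) = (h - 1)*(h^2 - 2*h - 15) = (h - 5)*(h - 1)*(h + 3)
(3) = (c - 3)*(c^3 - 13*c + 12) = (c - 3)*(c + 4)*(c^2 - 4*c + 3) = (c - 3)*(c - 1)*(c + 4)*(c - 3)
(4) = (w + 2)*(w^2 + 6*w + 8) = (w + 2)*(w + 4)*(w + 2)
(5) = (p - 5)*(p^3 - 5*p^2 + 4*p) = (p - 5)*(p - 4)*(p^2 - p) = (p - 5)*(p - 4)*(p - 1)*(p)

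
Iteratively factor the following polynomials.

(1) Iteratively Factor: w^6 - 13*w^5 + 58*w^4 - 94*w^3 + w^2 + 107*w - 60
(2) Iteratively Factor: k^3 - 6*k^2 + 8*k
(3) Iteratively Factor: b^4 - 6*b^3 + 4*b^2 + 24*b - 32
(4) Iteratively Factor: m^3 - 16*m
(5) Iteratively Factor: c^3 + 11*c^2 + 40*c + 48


(1) = (w - 3)*(w^5 - 10*w^4 + 28*w^3 - 10*w^2 - 29*w + 20) = (w - 3)*(w - 1)*(w^4 - 9*w^3 + 19*w^2 + 9*w - 20) = (w - 4)*(w - 3)*(w - 1)*(w^3 - 5*w^2 - w + 5) = (w - 5)*(w - 4)*(w - 3)*(w - 1)*(w^2 - 1) = (w - 5)*(w - 4)*(w - 3)*(w - 1)^2*(w + 1)
(2) = (k - 4)*(k^2 - 2*k) = k*(k - 4)*(k - 2)
(3) = (b + 2)*(b^3 - 8*b^2 + 20*b - 16) = (b - 2)*(b + 2)*(b^2 - 6*b + 8) = (b - 4)*(b - 2)*(b + 2)*(b - 2)
(4) = (m + 4)*(m^2 - 4*m) = (m - 4)*(m + 4)*(m)
(5) = (c + 3)*(c^2 + 8*c + 16) = (c + 3)*(c + 4)*(c + 4)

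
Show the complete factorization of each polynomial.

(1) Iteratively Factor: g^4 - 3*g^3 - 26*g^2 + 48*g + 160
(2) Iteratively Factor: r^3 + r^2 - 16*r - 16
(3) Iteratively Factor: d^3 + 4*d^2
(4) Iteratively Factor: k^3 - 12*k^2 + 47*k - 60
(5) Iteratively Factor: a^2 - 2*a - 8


(1) = (g - 5)*(g^3 + 2*g^2 - 16*g - 32) = (g - 5)*(g + 2)*(g^2 - 16) = (g - 5)*(g + 2)*(g + 4)*(g - 4)
(2) = (r + 1)*(r^2 - 16) = (r + 1)*(r + 4)*(r - 4)
(3) = (d)*(d^2 + 4*d) = d*(d + 4)*(d)
(4) = (k - 3)*(k^2 - 9*k + 20) = (k - 5)*(k - 3)*(k - 4)
(5) = (a + 2)*(a - 4)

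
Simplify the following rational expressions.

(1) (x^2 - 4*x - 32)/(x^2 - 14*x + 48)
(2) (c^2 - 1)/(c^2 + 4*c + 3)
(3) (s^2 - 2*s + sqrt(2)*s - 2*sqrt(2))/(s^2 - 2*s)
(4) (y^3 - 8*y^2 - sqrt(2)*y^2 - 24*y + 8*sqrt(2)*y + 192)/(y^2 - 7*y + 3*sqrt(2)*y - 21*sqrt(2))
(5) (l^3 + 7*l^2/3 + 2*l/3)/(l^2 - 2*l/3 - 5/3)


(1) = (x + 4)/(x - 6)
(2) = (c - 1)/(c + 3)
(3) = (s + sqrt(2))/s
(4) = (y^2 + y*(-8 - 4*sqrt(2)) + 32*sqrt(2))/(y - 7)
(5) = (3*l^3 + 7*l^2 + 2*l)/(3*l^2 - 2*l - 5)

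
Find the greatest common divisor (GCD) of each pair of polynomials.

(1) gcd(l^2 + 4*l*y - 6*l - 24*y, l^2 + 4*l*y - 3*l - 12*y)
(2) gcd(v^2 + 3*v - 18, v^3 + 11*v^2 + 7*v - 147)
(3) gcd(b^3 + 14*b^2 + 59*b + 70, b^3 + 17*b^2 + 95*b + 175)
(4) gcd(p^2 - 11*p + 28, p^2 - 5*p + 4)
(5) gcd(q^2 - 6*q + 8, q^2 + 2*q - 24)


(1) = gcd((l - 6)*(l + 4*y), (l - 3)*(l + 4*y)) = l + 4*y
(2) = gcd((v - 3)*(v + 6), (v - 3)*(v + 7)^2) = v - 3
(3) = b^2 + 12*b + 35
(4) = gcd((p - 7)*(p - 4), (p - 4)*(p - 1)) = p - 4
(5) = q - 4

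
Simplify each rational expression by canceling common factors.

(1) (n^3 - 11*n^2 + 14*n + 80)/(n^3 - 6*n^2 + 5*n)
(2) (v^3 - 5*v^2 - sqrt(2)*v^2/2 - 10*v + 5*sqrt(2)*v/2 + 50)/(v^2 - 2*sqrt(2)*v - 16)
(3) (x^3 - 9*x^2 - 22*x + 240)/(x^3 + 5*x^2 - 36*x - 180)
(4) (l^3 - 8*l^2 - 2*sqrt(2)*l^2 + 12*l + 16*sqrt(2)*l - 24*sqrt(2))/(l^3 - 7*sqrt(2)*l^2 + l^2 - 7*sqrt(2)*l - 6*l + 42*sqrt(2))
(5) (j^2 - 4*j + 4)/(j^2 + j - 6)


(1) = (n^2 - 6*n - 16)/(n^2 - n)
(2) = (2*v^2 + v*(-10 - 5*sqrt(2)) + 25*sqrt(2))/(2*v - 8*sqrt(2))
(3) = (x - 8)/(x + 6)
(4) = (l^2 + l*(-6 - 2*sqrt(2)) + 12*sqrt(2))/(l^2 + l*(3 - 7*sqrt(2)) - 21*sqrt(2))
(5) = (j - 2)/(j + 3)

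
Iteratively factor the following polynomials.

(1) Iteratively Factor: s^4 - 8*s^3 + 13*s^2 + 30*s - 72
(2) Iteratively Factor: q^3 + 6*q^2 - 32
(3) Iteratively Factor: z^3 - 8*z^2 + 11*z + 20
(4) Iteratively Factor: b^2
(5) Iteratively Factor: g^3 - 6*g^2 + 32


(1) = (s - 3)*(s^3 - 5*s^2 - 2*s + 24) = (s - 4)*(s - 3)*(s^2 - s - 6) = (s - 4)*(s - 3)*(s + 2)*(s - 3)
(2) = (q + 4)*(q^2 + 2*q - 8) = (q - 2)*(q + 4)*(q + 4)
(3) = (z - 4)*(z^2 - 4*z - 5) = (z - 4)*(z + 1)*(z - 5)
(4) = (b)*(b)
(5) = (g + 2)*(g^2 - 8*g + 16) = (g - 4)*(g + 2)*(g - 4)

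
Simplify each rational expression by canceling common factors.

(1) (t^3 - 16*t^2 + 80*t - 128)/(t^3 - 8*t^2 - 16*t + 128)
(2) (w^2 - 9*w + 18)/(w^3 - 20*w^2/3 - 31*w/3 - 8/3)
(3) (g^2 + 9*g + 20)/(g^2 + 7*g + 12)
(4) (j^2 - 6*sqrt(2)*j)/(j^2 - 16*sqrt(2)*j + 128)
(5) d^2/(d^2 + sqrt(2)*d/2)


(1) = (t - 4)/(t + 4)
(2) = (3*w^2 - 27*w + 54)/(3*w^3 - 20*w^2 - 31*w - 8)
(3) = (g + 5)/(g + 3)
(4) = (j^2 - 6*sqrt(2)*j)/(j^2 - 16*sqrt(2)*j + 128)
(5) = 2*d/(2*d + sqrt(2))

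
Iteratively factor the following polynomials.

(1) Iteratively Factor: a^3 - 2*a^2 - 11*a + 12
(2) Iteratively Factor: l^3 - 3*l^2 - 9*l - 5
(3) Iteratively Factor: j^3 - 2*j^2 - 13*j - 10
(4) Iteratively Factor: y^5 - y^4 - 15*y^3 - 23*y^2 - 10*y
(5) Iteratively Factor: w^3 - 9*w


(1) = (a - 1)*(a^2 - a - 12) = (a - 1)*(a + 3)*(a - 4)
(2) = (l + 1)*(l^2 - 4*l - 5) = (l - 5)*(l + 1)*(l + 1)
(3) = (j + 1)*(j^2 - 3*j - 10) = (j - 5)*(j + 1)*(j + 2)
(4) = (y)*(y^4 - y^3 - 15*y^2 - 23*y - 10) = y*(y + 1)*(y^3 - 2*y^2 - 13*y - 10) = y*(y + 1)^2*(y^2 - 3*y - 10) = y*(y + 1)^2*(y + 2)*(y - 5)
(5) = (w + 3)*(w^2 - 3*w) = (w - 3)*(w + 3)*(w)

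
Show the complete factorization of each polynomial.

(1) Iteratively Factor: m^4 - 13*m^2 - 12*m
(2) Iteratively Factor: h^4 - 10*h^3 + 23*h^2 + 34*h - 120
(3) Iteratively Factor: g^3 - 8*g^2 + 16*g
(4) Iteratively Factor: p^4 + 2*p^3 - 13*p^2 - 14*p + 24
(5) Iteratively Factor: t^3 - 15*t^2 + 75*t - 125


(1) = (m + 3)*(m^3 - 3*m^2 - 4*m) = (m + 1)*(m + 3)*(m^2 - 4*m) = m*(m + 1)*(m + 3)*(m - 4)
(2) = (h - 3)*(h^3 - 7*h^2 + 2*h + 40) = (h - 4)*(h - 3)*(h^2 - 3*h - 10) = (h - 5)*(h - 4)*(h - 3)*(h + 2)
(3) = (g - 4)*(g^2 - 4*g) = g*(g - 4)*(g - 4)
(4) = (p - 1)*(p^3 + 3*p^2 - 10*p - 24) = (p - 1)*(p + 4)*(p^2 - p - 6) = (p - 3)*(p - 1)*(p + 4)*(p + 2)
(5) = (t - 5)*(t^2 - 10*t + 25) = (t - 5)^2*(t - 5)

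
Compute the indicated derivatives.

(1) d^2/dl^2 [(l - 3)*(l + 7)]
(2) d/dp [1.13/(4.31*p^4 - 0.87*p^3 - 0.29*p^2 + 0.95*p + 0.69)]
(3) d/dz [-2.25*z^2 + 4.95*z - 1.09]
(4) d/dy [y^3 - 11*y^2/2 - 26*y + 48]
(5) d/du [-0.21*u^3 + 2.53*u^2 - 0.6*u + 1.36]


(1) = 2
(2) = (-19.4812*p^3 + 2.9493*p^2 + 0.6554*p - 1.0735)/(4.31*p^4 - 0.87*p^3 - 0.29*p^2 + 0.95*p + 0.69)^2
(3) = 4.95 - 4.5*z
(4) = 3*y^2 - 11*y - 26
(5) = -0.63*u^2 + 5.06*u - 0.6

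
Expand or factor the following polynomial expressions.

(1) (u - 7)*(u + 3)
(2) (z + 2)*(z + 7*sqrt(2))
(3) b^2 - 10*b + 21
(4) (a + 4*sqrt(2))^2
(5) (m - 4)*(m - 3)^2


(1) = u^2 - 4*u - 21
(2) = z^2 + 2*z + 7*sqrt(2)*z + 14*sqrt(2)
(3) = (b - 7)*(b - 3)
(4) = a^2 + 8*sqrt(2)*a + 32
(5) = m^3 - 10*m^2 + 33*m - 36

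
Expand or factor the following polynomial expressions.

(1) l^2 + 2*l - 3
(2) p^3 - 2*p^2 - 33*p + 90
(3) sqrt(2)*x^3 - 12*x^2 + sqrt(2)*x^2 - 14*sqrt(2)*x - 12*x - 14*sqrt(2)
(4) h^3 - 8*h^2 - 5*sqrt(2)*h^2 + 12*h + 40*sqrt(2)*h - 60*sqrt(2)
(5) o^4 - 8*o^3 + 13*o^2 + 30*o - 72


(1) = (l - 1)*(l + 3)
(2) = (p - 5)*(p - 3)*(p + 6)
(3) = (x - 7*sqrt(2))*(x + sqrt(2))*(sqrt(2)*x + sqrt(2))
(4) = (h - 6)*(h - 2)*(h - 5*sqrt(2))
(5) = (o - 4)*(o - 3)^2*(o + 2)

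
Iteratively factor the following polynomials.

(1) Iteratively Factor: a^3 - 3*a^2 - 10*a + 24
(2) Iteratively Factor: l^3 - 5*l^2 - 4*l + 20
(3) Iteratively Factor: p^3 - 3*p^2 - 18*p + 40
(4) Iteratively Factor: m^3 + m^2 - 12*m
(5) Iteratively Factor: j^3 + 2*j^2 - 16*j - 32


(1) = (a - 2)*(a^2 - a - 12) = (a - 4)*(a - 2)*(a + 3)
(2) = (l + 2)*(l^2 - 7*l + 10) = (l - 5)*(l + 2)*(l - 2)
(3) = (p + 4)*(p^2 - 7*p + 10) = (p - 5)*(p + 4)*(p - 2)
(4) = (m - 3)*(m^2 + 4*m) = (m - 3)*(m + 4)*(m)
(5) = (j + 4)*(j^2 - 2*j - 8) = (j + 2)*(j + 4)*(j - 4)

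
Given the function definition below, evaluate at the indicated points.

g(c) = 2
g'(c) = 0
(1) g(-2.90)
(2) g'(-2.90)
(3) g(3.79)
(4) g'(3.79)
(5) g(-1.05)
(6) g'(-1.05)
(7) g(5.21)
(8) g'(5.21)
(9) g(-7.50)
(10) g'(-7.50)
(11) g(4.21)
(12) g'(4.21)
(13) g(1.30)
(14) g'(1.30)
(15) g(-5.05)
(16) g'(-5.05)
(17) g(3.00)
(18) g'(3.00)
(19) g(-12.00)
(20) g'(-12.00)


(1) = 2.00
(2) = 0.00
(3) = 2.00
(4) = 0.00
(5) = 2.00
(6) = 0.00
(7) = 2.00
(8) = 0.00
(9) = 2.00
(10) = 0.00
(11) = 2.00
(12) = 0.00
(13) = 2.00
(14) = 0.00
(15) = 2.00
(16) = 0.00
(17) = 2.00
(18) = 0.00
(19) = 2.00
(20) = 0.00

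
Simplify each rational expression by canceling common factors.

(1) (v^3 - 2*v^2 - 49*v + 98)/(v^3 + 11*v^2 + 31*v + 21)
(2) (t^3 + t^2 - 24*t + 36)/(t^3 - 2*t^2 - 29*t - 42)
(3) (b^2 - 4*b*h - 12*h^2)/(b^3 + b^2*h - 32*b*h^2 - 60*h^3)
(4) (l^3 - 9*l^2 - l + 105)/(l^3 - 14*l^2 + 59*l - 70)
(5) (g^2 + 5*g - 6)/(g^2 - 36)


(1) = (v^2 - 9*v + 14)/(v^2 + 4*v + 3)
(2) = (t^3 + t^2 - 24*t + 36)/(t^3 - 2*t^2 - 29*t - 42)
(3) = 1/(b + 5*h)
(4) = (l + 3)/(l - 2)
(5) = (g - 1)/(g - 6)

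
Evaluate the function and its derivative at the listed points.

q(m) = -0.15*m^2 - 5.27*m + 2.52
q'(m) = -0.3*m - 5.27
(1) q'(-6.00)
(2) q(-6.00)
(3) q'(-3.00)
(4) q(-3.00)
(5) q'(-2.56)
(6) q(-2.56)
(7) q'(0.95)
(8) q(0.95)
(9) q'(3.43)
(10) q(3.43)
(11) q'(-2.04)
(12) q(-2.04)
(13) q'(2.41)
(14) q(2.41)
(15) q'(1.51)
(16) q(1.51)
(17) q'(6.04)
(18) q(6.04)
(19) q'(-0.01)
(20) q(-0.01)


(1) = -3.47
(2) = 28.74
(3) = -4.37
(4) = 16.98
(5) = -4.50
(6) = 15.03
(7) = -5.55
(8) = -2.62
(9) = -6.30
(10) = -17.32
(11) = -4.66
(12) = 12.65
(13) = -5.99
(14) = -11.05
(15) = -5.72
(16) = -5.78
(17) = -7.08
(18) = -34.78
(19) = -5.27
(20) = 2.57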